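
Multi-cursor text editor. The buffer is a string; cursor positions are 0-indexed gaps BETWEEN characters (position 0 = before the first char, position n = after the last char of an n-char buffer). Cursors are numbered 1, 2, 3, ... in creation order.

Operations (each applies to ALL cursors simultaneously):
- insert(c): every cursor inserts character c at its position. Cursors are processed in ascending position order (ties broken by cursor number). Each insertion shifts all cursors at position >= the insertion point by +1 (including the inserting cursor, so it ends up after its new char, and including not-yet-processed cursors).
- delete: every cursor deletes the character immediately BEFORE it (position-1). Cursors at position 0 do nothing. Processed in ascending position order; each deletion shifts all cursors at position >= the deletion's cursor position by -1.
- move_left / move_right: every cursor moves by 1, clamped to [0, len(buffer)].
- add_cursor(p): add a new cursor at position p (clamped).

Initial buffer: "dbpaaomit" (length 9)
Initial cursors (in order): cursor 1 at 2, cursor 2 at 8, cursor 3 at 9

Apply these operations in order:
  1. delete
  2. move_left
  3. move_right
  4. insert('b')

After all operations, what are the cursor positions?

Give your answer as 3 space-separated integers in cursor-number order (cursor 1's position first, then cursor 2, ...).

After op 1 (delete): buffer="dpaaom" (len 6), cursors c1@1 c2@6 c3@6, authorship ......
After op 2 (move_left): buffer="dpaaom" (len 6), cursors c1@0 c2@5 c3@5, authorship ......
After op 3 (move_right): buffer="dpaaom" (len 6), cursors c1@1 c2@6 c3@6, authorship ......
After op 4 (insert('b')): buffer="dbpaaombb" (len 9), cursors c1@2 c2@9 c3@9, authorship .1.....23

Answer: 2 9 9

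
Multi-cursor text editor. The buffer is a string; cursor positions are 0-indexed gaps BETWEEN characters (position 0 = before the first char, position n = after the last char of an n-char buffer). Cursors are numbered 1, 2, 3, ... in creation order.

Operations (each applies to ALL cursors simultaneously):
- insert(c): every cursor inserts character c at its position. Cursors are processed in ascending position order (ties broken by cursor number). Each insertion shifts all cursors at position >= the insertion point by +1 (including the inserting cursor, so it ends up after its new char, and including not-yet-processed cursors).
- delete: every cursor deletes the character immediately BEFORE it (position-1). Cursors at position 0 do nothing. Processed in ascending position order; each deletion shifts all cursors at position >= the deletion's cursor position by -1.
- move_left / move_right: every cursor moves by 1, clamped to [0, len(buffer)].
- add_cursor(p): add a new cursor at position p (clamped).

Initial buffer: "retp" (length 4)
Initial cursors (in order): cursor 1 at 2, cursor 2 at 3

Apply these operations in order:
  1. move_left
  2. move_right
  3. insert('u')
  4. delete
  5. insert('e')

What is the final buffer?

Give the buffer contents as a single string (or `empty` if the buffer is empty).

After op 1 (move_left): buffer="retp" (len 4), cursors c1@1 c2@2, authorship ....
After op 2 (move_right): buffer="retp" (len 4), cursors c1@2 c2@3, authorship ....
After op 3 (insert('u')): buffer="reutup" (len 6), cursors c1@3 c2@5, authorship ..1.2.
After op 4 (delete): buffer="retp" (len 4), cursors c1@2 c2@3, authorship ....
After op 5 (insert('e')): buffer="reetep" (len 6), cursors c1@3 c2@5, authorship ..1.2.

Answer: reetep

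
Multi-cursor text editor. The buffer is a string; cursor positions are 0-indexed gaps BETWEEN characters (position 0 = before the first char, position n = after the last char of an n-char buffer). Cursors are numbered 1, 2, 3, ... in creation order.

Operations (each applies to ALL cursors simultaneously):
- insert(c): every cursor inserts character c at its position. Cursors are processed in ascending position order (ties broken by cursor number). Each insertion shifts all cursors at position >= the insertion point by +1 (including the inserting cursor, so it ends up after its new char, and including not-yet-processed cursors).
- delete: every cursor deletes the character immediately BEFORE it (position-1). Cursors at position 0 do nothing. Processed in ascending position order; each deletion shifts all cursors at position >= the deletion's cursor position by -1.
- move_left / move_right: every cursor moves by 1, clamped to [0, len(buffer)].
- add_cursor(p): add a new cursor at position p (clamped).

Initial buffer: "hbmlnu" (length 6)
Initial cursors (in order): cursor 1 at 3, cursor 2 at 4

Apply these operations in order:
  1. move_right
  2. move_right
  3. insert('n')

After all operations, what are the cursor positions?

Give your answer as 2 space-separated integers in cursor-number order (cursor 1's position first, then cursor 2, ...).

Answer: 6 8

Derivation:
After op 1 (move_right): buffer="hbmlnu" (len 6), cursors c1@4 c2@5, authorship ......
After op 2 (move_right): buffer="hbmlnu" (len 6), cursors c1@5 c2@6, authorship ......
After op 3 (insert('n')): buffer="hbmlnnun" (len 8), cursors c1@6 c2@8, authorship .....1.2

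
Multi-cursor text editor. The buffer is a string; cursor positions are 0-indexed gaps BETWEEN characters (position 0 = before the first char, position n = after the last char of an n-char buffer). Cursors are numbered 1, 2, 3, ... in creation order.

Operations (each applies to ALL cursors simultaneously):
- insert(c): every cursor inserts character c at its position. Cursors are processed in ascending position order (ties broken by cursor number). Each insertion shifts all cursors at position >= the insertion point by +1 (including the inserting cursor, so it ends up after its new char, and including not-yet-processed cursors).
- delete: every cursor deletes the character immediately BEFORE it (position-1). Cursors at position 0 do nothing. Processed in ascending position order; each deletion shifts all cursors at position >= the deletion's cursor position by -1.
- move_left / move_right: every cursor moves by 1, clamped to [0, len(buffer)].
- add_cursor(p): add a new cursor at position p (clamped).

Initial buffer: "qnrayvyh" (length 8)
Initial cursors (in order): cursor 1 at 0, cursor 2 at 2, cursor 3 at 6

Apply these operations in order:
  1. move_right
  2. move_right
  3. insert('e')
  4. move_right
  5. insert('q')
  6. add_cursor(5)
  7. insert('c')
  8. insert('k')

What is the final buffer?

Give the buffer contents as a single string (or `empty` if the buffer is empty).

After op 1 (move_right): buffer="qnrayvyh" (len 8), cursors c1@1 c2@3 c3@7, authorship ........
After op 2 (move_right): buffer="qnrayvyh" (len 8), cursors c1@2 c2@4 c3@8, authorship ........
After op 3 (insert('e')): buffer="qneraeyvyhe" (len 11), cursors c1@3 c2@6 c3@11, authorship ..1..2....3
After op 4 (move_right): buffer="qneraeyvyhe" (len 11), cursors c1@4 c2@7 c3@11, authorship ..1..2....3
After op 5 (insert('q')): buffer="qnerqaeyqvyheq" (len 14), cursors c1@5 c2@9 c3@14, authorship ..1.1.2.2...33
After op 6 (add_cursor(5)): buffer="qnerqaeyqvyheq" (len 14), cursors c1@5 c4@5 c2@9 c3@14, authorship ..1.1.2.2...33
After op 7 (insert('c')): buffer="qnerqccaeyqcvyheqc" (len 18), cursors c1@7 c4@7 c2@12 c3@18, authorship ..1.114.2.22...333
After op 8 (insert('k')): buffer="qnerqcckkaeyqckvyheqck" (len 22), cursors c1@9 c4@9 c2@15 c3@22, authorship ..1.11414.2.222...3333

Answer: qnerqcckkaeyqckvyheqck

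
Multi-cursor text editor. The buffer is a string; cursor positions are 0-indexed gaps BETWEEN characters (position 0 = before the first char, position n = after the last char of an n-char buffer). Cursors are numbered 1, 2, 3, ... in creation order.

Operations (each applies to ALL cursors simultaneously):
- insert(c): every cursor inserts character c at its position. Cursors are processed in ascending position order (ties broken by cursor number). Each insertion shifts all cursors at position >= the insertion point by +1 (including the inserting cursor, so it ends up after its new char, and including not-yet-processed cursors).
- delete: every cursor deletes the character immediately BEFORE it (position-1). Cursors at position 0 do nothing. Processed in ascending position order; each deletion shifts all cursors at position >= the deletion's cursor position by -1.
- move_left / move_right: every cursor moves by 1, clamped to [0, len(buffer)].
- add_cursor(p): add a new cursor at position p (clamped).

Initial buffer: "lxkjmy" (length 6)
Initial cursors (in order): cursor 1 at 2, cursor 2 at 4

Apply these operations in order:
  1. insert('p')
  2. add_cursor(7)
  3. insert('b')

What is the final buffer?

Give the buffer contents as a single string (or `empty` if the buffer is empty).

Answer: lxpbkjpbmby

Derivation:
After op 1 (insert('p')): buffer="lxpkjpmy" (len 8), cursors c1@3 c2@6, authorship ..1..2..
After op 2 (add_cursor(7)): buffer="lxpkjpmy" (len 8), cursors c1@3 c2@6 c3@7, authorship ..1..2..
After op 3 (insert('b')): buffer="lxpbkjpbmby" (len 11), cursors c1@4 c2@8 c3@10, authorship ..11..22.3.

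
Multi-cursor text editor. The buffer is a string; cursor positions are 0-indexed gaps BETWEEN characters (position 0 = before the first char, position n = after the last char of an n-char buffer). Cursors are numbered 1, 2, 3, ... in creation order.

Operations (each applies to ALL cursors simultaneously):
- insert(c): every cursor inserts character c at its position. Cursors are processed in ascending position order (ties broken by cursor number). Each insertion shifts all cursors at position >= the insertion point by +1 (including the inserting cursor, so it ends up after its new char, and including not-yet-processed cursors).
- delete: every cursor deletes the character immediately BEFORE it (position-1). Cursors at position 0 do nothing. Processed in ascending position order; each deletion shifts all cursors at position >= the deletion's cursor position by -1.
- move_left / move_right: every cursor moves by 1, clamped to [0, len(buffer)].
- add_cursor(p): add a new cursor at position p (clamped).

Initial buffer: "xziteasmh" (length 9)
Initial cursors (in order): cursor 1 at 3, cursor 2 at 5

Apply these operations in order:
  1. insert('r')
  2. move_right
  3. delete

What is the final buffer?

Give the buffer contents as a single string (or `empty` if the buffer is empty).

After op 1 (insert('r')): buffer="xzirterasmh" (len 11), cursors c1@4 c2@7, authorship ...1..2....
After op 2 (move_right): buffer="xzirterasmh" (len 11), cursors c1@5 c2@8, authorship ...1..2....
After op 3 (delete): buffer="xzirersmh" (len 9), cursors c1@4 c2@6, authorship ...1.2...

Answer: xzirersmh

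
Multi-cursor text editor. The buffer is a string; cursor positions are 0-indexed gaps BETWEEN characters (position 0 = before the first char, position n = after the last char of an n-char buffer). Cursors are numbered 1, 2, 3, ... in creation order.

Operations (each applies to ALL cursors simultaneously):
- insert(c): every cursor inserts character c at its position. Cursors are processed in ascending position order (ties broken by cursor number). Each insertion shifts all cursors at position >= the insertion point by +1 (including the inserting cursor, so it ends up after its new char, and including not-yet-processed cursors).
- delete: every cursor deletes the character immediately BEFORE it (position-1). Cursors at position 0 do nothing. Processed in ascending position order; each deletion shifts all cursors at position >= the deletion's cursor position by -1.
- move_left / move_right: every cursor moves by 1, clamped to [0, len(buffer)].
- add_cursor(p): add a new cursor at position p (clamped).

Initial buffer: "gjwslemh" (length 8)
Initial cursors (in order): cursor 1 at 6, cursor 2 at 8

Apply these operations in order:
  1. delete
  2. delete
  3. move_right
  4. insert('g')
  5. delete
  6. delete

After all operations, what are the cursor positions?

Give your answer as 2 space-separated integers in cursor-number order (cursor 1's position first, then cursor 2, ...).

Answer: 2 2

Derivation:
After op 1 (delete): buffer="gjwslm" (len 6), cursors c1@5 c2@6, authorship ......
After op 2 (delete): buffer="gjws" (len 4), cursors c1@4 c2@4, authorship ....
After op 3 (move_right): buffer="gjws" (len 4), cursors c1@4 c2@4, authorship ....
After op 4 (insert('g')): buffer="gjwsgg" (len 6), cursors c1@6 c2@6, authorship ....12
After op 5 (delete): buffer="gjws" (len 4), cursors c1@4 c2@4, authorship ....
After op 6 (delete): buffer="gj" (len 2), cursors c1@2 c2@2, authorship ..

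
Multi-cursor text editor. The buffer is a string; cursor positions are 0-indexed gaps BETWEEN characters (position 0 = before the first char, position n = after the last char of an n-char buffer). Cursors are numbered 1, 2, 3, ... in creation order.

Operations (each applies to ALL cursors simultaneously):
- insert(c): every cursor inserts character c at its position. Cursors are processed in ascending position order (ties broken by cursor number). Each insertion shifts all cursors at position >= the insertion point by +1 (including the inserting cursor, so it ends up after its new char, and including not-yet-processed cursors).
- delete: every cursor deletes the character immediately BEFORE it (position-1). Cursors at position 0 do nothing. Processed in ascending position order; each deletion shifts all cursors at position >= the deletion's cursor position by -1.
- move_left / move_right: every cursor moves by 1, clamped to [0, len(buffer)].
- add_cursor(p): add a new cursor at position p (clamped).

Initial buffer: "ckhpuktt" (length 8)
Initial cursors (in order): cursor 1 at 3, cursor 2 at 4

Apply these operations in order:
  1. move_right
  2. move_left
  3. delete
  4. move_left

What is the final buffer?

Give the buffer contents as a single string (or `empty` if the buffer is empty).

After op 1 (move_right): buffer="ckhpuktt" (len 8), cursors c1@4 c2@5, authorship ........
After op 2 (move_left): buffer="ckhpuktt" (len 8), cursors c1@3 c2@4, authorship ........
After op 3 (delete): buffer="ckuktt" (len 6), cursors c1@2 c2@2, authorship ......
After op 4 (move_left): buffer="ckuktt" (len 6), cursors c1@1 c2@1, authorship ......

Answer: ckuktt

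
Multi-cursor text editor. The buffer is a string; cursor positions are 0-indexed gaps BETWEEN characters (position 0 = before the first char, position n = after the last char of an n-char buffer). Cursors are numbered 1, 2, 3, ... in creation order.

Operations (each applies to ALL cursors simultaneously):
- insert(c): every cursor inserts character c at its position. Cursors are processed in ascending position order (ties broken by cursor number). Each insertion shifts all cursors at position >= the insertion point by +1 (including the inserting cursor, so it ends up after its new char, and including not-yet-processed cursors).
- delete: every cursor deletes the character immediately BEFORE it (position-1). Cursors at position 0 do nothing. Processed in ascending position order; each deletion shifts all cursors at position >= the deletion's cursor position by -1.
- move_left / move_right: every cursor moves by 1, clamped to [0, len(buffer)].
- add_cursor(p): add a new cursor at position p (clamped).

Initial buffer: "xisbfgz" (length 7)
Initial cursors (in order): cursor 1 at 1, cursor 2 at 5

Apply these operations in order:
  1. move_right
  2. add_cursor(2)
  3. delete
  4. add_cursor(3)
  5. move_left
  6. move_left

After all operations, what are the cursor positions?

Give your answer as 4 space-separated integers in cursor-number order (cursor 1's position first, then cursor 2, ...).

Answer: 0 1 0 1

Derivation:
After op 1 (move_right): buffer="xisbfgz" (len 7), cursors c1@2 c2@6, authorship .......
After op 2 (add_cursor(2)): buffer="xisbfgz" (len 7), cursors c1@2 c3@2 c2@6, authorship .......
After op 3 (delete): buffer="sbfz" (len 4), cursors c1@0 c3@0 c2@3, authorship ....
After op 4 (add_cursor(3)): buffer="sbfz" (len 4), cursors c1@0 c3@0 c2@3 c4@3, authorship ....
After op 5 (move_left): buffer="sbfz" (len 4), cursors c1@0 c3@0 c2@2 c4@2, authorship ....
After op 6 (move_left): buffer="sbfz" (len 4), cursors c1@0 c3@0 c2@1 c4@1, authorship ....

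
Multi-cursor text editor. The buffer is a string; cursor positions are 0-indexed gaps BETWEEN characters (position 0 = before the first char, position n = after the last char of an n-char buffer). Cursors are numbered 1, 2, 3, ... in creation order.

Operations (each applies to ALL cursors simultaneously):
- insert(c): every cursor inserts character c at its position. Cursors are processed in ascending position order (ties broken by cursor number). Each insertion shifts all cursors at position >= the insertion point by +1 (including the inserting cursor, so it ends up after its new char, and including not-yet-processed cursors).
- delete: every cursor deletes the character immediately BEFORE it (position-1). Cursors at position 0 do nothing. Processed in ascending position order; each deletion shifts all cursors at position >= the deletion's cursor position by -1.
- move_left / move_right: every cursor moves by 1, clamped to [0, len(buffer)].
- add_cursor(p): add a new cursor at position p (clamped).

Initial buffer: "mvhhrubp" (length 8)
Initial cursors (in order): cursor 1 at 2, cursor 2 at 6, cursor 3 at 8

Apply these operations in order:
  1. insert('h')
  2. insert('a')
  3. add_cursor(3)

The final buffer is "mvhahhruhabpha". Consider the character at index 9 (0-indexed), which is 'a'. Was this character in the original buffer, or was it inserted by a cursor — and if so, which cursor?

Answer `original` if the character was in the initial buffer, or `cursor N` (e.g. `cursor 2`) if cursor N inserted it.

Answer: cursor 2

Derivation:
After op 1 (insert('h')): buffer="mvhhhruhbph" (len 11), cursors c1@3 c2@8 c3@11, authorship ..1....2..3
After op 2 (insert('a')): buffer="mvhahhruhabpha" (len 14), cursors c1@4 c2@10 c3@14, authorship ..11....22..33
After op 3 (add_cursor(3)): buffer="mvhahhruhabpha" (len 14), cursors c4@3 c1@4 c2@10 c3@14, authorship ..11....22..33
Authorship (.=original, N=cursor N): . . 1 1 . . . . 2 2 . . 3 3
Index 9: author = 2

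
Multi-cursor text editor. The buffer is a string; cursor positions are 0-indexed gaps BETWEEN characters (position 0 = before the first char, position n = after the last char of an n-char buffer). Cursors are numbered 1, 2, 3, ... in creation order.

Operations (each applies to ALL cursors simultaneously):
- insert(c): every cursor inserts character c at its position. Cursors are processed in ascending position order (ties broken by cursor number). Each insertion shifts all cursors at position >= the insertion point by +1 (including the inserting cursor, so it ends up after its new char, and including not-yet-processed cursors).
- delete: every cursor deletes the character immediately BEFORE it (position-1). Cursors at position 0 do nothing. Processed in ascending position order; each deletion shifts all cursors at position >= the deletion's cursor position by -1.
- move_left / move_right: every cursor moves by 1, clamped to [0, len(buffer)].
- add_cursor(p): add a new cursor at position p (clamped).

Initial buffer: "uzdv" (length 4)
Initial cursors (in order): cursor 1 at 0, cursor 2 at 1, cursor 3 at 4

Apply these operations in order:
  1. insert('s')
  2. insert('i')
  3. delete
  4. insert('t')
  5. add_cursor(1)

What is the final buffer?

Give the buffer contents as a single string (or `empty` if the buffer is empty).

Answer: stustzdvst

Derivation:
After op 1 (insert('s')): buffer="suszdvs" (len 7), cursors c1@1 c2@3 c3@7, authorship 1.2...3
After op 2 (insert('i')): buffer="siusizdvsi" (len 10), cursors c1@2 c2@5 c3@10, authorship 11.22...33
After op 3 (delete): buffer="suszdvs" (len 7), cursors c1@1 c2@3 c3@7, authorship 1.2...3
After op 4 (insert('t')): buffer="stustzdvst" (len 10), cursors c1@2 c2@5 c3@10, authorship 11.22...33
After op 5 (add_cursor(1)): buffer="stustzdvst" (len 10), cursors c4@1 c1@2 c2@5 c3@10, authorship 11.22...33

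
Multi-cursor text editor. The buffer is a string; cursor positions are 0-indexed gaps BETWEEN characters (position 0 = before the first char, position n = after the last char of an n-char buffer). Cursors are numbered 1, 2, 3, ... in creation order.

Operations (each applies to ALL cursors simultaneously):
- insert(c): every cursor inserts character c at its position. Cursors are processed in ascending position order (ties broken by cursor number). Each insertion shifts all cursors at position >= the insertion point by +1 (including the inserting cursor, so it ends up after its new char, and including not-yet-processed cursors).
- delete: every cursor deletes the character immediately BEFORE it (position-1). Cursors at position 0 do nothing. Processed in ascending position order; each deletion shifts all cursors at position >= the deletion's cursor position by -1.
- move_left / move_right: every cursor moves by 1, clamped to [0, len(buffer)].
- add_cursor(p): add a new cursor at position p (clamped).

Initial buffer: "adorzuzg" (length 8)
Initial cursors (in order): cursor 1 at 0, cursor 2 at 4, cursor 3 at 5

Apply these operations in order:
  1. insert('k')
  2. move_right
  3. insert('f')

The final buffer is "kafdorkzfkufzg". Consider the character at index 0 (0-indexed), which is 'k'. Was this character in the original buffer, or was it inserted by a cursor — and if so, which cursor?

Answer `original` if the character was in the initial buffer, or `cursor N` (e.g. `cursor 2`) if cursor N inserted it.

Answer: cursor 1

Derivation:
After op 1 (insert('k')): buffer="kadorkzkuzg" (len 11), cursors c1@1 c2@6 c3@8, authorship 1....2.3...
After op 2 (move_right): buffer="kadorkzkuzg" (len 11), cursors c1@2 c2@7 c3@9, authorship 1....2.3...
After op 3 (insert('f')): buffer="kafdorkzfkufzg" (len 14), cursors c1@3 c2@9 c3@12, authorship 1.1...2.23.3..
Authorship (.=original, N=cursor N): 1 . 1 . . . 2 . 2 3 . 3 . .
Index 0: author = 1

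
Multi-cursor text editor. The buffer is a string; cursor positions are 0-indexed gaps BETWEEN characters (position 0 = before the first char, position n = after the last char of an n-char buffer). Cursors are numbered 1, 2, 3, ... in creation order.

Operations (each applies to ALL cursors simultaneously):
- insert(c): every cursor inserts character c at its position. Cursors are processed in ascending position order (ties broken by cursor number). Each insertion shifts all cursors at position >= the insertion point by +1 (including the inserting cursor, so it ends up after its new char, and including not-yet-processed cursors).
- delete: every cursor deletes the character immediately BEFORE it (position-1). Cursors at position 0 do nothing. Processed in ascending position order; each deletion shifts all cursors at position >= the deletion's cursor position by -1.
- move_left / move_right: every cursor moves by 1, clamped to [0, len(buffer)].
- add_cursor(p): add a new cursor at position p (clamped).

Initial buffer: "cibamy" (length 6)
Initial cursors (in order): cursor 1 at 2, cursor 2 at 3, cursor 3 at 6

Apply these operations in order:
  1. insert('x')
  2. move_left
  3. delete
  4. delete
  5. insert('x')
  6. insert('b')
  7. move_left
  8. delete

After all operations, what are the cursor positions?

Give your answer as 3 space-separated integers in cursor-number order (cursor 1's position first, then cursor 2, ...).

Answer: 1 1 4

Derivation:
After op 1 (insert('x')): buffer="cixbxamyx" (len 9), cursors c1@3 c2@5 c3@9, authorship ..1.2...3
After op 2 (move_left): buffer="cixbxamyx" (len 9), cursors c1@2 c2@4 c3@8, authorship ..1.2...3
After op 3 (delete): buffer="cxxamx" (len 6), cursors c1@1 c2@2 c3@5, authorship .12..3
After op 4 (delete): buffer="xax" (len 3), cursors c1@0 c2@0 c3@2, authorship 2.3
After op 5 (insert('x')): buffer="xxxaxx" (len 6), cursors c1@2 c2@2 c3@5, authorship 122.33
After op 6 (insert('b')): buffer="xxbbxaxbx" (len 9), cursors c1@4 c2@4 c3@8, authorship 12122.333
After op 7 (move_left): buffer="xxbbxaxbx" (len 9), cursors c1@3 c2@3 c3@7, authorship 12122.333
After op 8 (delete): buffer="xbxabx" (len 6), cursors c1@1 c2@1 c3@4, authorship 122.33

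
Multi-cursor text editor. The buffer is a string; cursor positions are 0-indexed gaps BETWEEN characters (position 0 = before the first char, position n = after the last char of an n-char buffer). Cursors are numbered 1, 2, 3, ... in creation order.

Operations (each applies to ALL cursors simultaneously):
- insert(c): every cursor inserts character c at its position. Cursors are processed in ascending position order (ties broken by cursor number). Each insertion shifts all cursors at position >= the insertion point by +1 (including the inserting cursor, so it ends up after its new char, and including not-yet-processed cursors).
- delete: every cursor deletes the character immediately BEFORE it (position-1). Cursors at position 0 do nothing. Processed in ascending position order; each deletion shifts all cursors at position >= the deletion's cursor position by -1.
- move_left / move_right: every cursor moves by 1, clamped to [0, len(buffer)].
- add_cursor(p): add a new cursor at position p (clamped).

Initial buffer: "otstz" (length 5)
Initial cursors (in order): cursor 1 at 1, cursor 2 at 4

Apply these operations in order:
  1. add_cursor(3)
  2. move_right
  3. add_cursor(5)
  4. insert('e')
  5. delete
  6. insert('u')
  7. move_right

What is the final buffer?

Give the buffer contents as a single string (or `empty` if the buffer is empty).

Answer: otustuzuu

Derivation:
After op 1 (add_cursor(3)): buffer="otstz" (len 5), cursors c1@1 c3@3 c2@4, authorship .....
After op 2 (move_right): buffer="otstz" (len 5), cursors c1@2 c3@4 c2@5, authorship .....
After op 3 (add_cursor(5)): buffer="otstz" (len 5), cursors c1@2 c3@4 c2@5 c4@5, authorship .....
After op 4 (insert('e')): buffer="otestezee" (len 9), cursors c1@3 c3@6 c2@9 c4@9, authorship ..1..3.24
After op 5 (delete): buffer="otstz" (len 5), cursors c1@2 c3@4 c2@5 c4@5, authorship .....
After op 6 (insert('u')): buffer="otustuzuu" (len 9), cursors c1@3 c3@6 c2@9 c4@9, authorship ..1..3.24
After op 7 (move_right): buffer="otustuzuu" (len 9), cursors c1@4 c3@7 c2@9 c4@9, authorship ..1..3.24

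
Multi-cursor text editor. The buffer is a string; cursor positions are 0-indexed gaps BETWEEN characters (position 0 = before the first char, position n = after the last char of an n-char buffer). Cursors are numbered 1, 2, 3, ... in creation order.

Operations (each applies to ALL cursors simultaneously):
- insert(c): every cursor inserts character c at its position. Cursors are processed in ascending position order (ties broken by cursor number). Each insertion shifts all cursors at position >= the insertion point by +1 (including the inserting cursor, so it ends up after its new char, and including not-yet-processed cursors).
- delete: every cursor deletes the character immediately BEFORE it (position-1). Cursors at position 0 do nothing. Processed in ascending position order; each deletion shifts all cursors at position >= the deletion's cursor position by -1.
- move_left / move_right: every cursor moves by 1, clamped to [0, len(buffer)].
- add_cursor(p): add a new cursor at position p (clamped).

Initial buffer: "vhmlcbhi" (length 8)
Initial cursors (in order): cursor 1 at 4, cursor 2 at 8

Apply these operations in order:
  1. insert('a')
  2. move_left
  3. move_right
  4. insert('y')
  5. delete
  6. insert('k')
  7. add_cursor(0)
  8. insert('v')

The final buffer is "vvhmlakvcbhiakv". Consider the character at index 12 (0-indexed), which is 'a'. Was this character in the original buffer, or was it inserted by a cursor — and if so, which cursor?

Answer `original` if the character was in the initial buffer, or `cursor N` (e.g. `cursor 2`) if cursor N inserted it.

Answer: cursor 2

Derivation:
After op 1 (insert('a')): buffer="vhmlacbhia" (len 10), cursors c1@5 c2@10, authorship ....1....2
After op 2 (move_left): buffer="vhmlacbhia" (len 10), cursors c1@4 c2@9, authorship ....1....2
After op 3 (move_right): buffer="vhmlacbhia" (len 10), cursors c1@5 c2@10, authorship ....1....2
After op 4 (insert('y')): buffer="vhmlaycbhiay" (len 12), cursors c1@6 c2@12, authorship ....11....22
After op 5 (delete): buffer="vhmlacbhia" (len 10), cursors c1@5 c2@10, authorship ....1....2
After op 6 (insert('k')): buffer="vhmlakcbhiak" (len 12), cursors c1@6 c2@12, authorship ....11....22
After op 7 (add_cursor(0)): buffer="vhmlakcbhiak" (len 12), cursors c3@0 c1@6 c2@12, authorship ....11....22
After op 8 (insert('v')): buffer="vvhmlakvcbhiakv" (len 15), cursors c3@1 c1@8 c2@15, authorship 3....111....222
Authorship (.=original, N=cursor N): 3 . . . . 1 1 1 . . . . 2 2 2
Index 12: author = 2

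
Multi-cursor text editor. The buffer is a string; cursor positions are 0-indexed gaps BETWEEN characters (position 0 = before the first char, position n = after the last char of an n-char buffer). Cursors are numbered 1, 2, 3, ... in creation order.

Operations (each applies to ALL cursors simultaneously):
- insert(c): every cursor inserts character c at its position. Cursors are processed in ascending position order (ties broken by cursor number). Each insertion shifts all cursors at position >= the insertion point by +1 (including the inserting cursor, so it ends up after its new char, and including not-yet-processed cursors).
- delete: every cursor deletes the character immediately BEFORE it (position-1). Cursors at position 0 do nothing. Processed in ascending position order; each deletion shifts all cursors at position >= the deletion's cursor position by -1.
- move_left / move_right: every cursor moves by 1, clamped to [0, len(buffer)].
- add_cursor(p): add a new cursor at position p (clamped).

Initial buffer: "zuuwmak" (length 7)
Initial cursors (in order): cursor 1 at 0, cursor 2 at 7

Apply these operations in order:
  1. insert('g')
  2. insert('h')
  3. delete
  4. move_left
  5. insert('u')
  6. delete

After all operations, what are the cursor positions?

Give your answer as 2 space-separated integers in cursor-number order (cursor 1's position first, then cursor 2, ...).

Answer: 0 8

Derivation:
After op 1 (insert('g')): buffer="gzuuwmakg" (len 9), cursors c1@1 c2@9, authorship 1.......2
After op 2 (insert('h')): buffer="ghzuuwmakgh" (len 11), cursors c1@2 c2@11, authorship 11.......22
After op 3 (delete): buffer="gzuuwmakg" (len 9), cursors c1@1 c2@9, authorship 1.......2
After op 4 (move_left): buffer="gzuuwmakg" (len 9), cursors c1@0 c2@8, authorship 1.......2
After op 5 (insert('u')): buffer="ugzuuwmakug" (len 11), cursors c1@1 c2@10, authorship 11.......22
After op 6 (delete): buffer="gzuuwmakg" (len 9), cursors c1@0 c2@8, authorship 1.......2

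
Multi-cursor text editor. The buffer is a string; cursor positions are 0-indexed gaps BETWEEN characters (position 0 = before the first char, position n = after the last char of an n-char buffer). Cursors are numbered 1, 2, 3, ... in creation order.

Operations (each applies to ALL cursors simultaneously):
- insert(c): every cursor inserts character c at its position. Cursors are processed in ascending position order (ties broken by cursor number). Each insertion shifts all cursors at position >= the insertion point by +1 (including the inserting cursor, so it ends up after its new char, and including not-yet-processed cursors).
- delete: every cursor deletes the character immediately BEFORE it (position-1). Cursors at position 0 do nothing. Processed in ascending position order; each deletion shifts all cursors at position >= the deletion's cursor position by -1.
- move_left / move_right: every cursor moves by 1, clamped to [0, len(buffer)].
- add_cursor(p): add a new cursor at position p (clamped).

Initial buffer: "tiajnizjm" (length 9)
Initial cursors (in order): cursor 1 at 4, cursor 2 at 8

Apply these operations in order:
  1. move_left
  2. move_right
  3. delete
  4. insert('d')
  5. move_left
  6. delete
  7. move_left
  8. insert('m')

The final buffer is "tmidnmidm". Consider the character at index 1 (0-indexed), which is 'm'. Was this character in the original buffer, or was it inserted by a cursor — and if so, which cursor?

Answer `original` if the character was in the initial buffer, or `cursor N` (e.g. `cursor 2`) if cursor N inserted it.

After op 1 (move_left): buffer="tiajnizjm" (len 9), cursors c1@3 c2@7, authorship .........
After op 2 (move_right): buffer="tiajnizjm" (len 9), cursors c1@4 c2@8, authorship .........
After op 3 (delete): buffer="tianizm" (len 7), cursors c1@3 c2@6, authorship .......
After op 4 (insert('d')): buffer="tiadnizdm" (len 9), cursors c1@4 c2@8, authorship ...1...2.
After op 5 (move_left): buffer="tiadnizdm" (len 9), cursors c1@3 c2@7, authorship ...1...2.
After op 6 (delete): buffer="tidnidm" (len 7), cursors c1@2 c2@5, authorship ..1..2.
After op 7 (move_left): buffer="tidnidm" (len 7), cursors c1@1 c2@4, authorship ..1..2.
After op 8 (insert('m')): buffer="tmidnmidm" (len 9), cursors c1@2 c2@6, authorship .1.1.2.2.
Authorship (.=original, N=cursor N): . 1 . 1 . 2 . 2 .
Index 1: author = 1

Answer: cursor 1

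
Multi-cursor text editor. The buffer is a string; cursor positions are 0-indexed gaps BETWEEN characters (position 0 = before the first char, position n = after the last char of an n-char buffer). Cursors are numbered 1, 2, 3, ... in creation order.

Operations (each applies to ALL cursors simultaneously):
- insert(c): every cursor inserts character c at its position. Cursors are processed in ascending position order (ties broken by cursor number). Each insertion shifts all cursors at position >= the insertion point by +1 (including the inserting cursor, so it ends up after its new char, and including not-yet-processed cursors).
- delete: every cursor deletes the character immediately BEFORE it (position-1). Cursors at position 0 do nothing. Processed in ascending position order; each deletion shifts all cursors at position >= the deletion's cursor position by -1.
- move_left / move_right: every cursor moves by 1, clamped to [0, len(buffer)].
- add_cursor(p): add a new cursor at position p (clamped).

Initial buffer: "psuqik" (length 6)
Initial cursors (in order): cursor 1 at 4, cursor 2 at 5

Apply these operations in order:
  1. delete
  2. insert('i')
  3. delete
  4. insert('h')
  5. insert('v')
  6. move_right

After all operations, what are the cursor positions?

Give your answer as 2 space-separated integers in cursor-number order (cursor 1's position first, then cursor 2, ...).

Answer: 8 8

Derivation:
After op 1 (delete): buffer="psuk" (len 4), cursors c1@3 c2@3, authorship ....
After op 2 (insert('i')): buffer="psuiik" (len 6), cursors c1@5 c2@5, authorship ...12.
After op 3 (delete): buffer="psuk" (len 4), cursors c1@3 c2@3, authorship ....
After op 4 (insert('h')): buffer="psuhhk" (len 6), cursors c1@5 c2@5, authorship ...12.
After op 5 (insert('v')): buffer="psuhhvvk" (len 8), cursors c1@7 c2@7, authorship ...1212.
After op 6 (move_right): buffer="psuhhvvk" (len 8), cursors c1@8 c2@8, authorship ...1212.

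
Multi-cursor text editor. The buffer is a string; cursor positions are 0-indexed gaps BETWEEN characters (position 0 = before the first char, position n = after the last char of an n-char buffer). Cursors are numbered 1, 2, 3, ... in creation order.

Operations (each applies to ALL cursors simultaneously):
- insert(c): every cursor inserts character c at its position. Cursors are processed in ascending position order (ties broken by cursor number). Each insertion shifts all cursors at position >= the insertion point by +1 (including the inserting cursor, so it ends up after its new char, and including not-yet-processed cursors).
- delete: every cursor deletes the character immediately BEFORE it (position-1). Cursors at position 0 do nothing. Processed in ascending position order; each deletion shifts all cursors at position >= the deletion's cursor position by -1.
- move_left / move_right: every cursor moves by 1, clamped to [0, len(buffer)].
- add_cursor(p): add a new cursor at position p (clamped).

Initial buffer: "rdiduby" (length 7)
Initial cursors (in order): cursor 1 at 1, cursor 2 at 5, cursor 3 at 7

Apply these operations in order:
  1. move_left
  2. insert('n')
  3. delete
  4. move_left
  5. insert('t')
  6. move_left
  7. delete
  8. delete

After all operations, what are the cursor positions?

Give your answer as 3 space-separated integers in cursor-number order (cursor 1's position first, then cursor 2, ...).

Answer: 0 2 3

Derivation:
After op 1 (move_left): buffer="rdiduby" (len 7), cursors c1@0 c2@4 c3@6, authorship .......
After op 2 (insert('n')): buffer="nrdidnubny" (len 10), cursors c1@1 c2@6 c3@9, authorship 1....2..3.
After op 3 (delete): buffer="rdiduby" (len 7), cursors c1@0 c2@4 c3@6, authorship .......
After op 4 (move_left): buffer="rdiduby" (len 7), cursors c1@0 c2@3 c3@5, authorship .......
After op 5 (insert('t')): buffer="trditdutby" (len 10), cursors c1@1 c2@5 c3@8, authorship 1...2..3..
After op 6 (move_left): buffer="trditdutby" (len 10), cursors c1@0 c2@4 c3@7, authorship 1...2..3..
After op 7 (delete): buffer="trdtdtby" (len 8), cursors c1@0 c2@3 c3@5, authorship 1..2.3..
After op 8 (delete): buffer="trttby" (len 6), cursors c1@0 c2@2 c3@3, authorship 1.23..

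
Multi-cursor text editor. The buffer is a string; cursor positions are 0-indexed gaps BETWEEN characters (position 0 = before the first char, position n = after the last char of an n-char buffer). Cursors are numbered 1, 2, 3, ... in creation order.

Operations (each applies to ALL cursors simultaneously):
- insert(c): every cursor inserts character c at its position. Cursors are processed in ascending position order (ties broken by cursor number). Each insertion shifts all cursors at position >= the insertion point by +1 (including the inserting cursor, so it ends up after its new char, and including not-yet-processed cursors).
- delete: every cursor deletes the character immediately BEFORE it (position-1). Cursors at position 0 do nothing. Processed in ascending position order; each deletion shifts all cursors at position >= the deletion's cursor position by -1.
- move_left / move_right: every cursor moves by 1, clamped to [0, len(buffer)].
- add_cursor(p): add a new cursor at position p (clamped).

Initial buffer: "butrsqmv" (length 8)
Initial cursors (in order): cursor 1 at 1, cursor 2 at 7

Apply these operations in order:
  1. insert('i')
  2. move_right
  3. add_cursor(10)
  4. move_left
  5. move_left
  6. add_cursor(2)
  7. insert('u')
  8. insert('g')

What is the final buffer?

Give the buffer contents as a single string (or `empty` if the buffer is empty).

Answer: bugiugutrsqmuuggiv

Derivation:
After op 1 (insert('i')): buffer="biutrsqmiv" (len 10), cursors c1@2 c2@9, authorship .1......2.
After op 2 (move_right): buffer="biutrsqmiv" (len 10), cursors c1@3 c2@10, authorship .1......2.
After op 3 (add_cursor(10)): buffer="biutrsqmiv" (len 10), cursors c1@3 c2@10 c3@10, authorship .1......2.
After op 4 (move_left): buffer="biutrsqmiv" (len 10), cursors c1@2 c2@9 c3@9, authorship .1......2.
After op 5 (move_left): buffer="biutrsqmiv" (len 10), cursors c1@1 c2@8 c3@8, authorship .1......2.
After op 6 (add_cursor(2)): buffer="biutrsqmiv" (len 10), cursors c1@1 c4@2 c2@8 c3@8, authorship .1......2.
After op 7 (insert('u')): buffer="buiuutrsqmuuiv" (len 14), cursors c1@2 c4@4 c2@12 c3@12, authorship .114......232.
After op 8 (insert('g')): buffer="bugiugutrsqmuuggiv" (len 18), cursors c1@3 c4@6 c2@16 c3@16, authorship .11144......23232.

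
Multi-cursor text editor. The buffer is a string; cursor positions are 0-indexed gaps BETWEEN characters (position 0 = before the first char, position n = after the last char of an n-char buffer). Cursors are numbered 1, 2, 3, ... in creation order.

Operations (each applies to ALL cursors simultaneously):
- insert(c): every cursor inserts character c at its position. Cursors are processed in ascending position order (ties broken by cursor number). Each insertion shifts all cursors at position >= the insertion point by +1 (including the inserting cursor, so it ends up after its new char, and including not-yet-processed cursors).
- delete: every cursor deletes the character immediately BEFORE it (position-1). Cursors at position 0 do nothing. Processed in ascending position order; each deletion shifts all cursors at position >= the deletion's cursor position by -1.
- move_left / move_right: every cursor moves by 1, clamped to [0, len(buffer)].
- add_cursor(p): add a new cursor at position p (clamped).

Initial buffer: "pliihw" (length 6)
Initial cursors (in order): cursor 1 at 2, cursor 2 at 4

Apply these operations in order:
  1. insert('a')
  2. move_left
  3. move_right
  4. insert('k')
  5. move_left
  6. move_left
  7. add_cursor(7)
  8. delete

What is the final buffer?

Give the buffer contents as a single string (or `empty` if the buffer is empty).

Answer: pakikhw

Derivation:
After op 1 (insert('a')): buffer="plaiiahw" (len 8), cursors c1@3 c2@6, authorship ..1..2..
After op 2 (move_left): buffer="plaiiahw" (len 8), cursors c1@2 c2@5, authorship ..1..2..
After op 3 (move_right): buffer="plaiiahw" (len 8), cursors c1@3 c2@6, authorship ..1..2..
After op 4 (insert('k')): buffer="plakiiakhw" (len 10), cursors c1@4 c2@8, authorship ..11..22..
After op 5 (move_left): buffer="plakiiakhw" (len 10), cursors c1@3 c2@7, authorship ..11..22..
After op 6 (move_left): buffer="plakiiakhw" (len 10), cursors c1@2 c2@6, authorship ..11..22..
After op 7 (add_cursor(7)): buffer="plakiiakhw" (len 10), cursors c1@2 c2@6 c3@7, authorship ..11..22..
After op 8 (delete): buffer="pakikhw" (len 7), cursors c1@1 c2@4 c3@4, authorship .11.2..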